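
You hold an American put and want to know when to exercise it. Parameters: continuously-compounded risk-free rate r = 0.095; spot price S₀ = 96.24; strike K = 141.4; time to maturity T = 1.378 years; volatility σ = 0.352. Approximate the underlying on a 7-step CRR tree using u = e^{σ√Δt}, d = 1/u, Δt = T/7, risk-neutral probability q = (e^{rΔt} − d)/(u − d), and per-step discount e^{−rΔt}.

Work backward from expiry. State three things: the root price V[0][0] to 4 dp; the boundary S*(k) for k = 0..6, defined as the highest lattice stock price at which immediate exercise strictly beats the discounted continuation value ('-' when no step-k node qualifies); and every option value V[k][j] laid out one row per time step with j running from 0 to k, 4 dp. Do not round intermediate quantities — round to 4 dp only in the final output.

params: Δt=0.19686 u=1.16903 d=0.85541 q=0.52123 e^(-rΔt)=0.98147
t_7 payoffs: 109.1473 97.3221 81.1614 59.0756 28.8922 0.0000 0.0000 0.0000
t_6: node(6,0) S=37.7045 payoff=103.6955 vs cont=101.0757 → 103.6955 [stop]  node(6,1) S=51.5285 payoff=89.8715 vs cont=87.2517 → 89.8715 [stop]  node(6,2) S=70.4209 payoff=70.9791 vs cont=68.3593 → 70.9791 [stop]  node(6,3) S=96.2400 payoff=45.1600 vs cont=42.5402 → 45.1600 [stop]  node(6,4) S=131.5254 payoff=9.8746 vs cont=13.5766 → 13.5766 [wait]  node(6,5) S=179.7478 payoff=0.0000 vs cont=0.0000 → 0.0000 [wait]  node(6,6) S=245.6505 payoff=0.0000 vs cont=0.0000 → 0.0000 [wait]  ⇒ S*(6)=96.2400
t_5: node(5,0) S=44.0779 payoff=97.3221 vs cont=94.7023 → 97.3221 [stop]  node(5,1) S=60.2386 payoff=81.1614 vs cont=78.5416 → 81.1614 [stop]  node(5,2) S=82.3244 payoff=59.0756 vs cont=56.4558 → 59.0756 [stop]  node(5,3) S=112.5078 payoff=28.8922 vs cont=28.1662 → 28.8922 [stop]  node(5,4) S=153.7576 payoff=0.0000 vs cont=6.3797 → 6.3797 [wait]  node(5,5) S=210.1312 payoff=0.0000 vs cont=0.0000 → 0.0000 [wait]  ⇒ S*(5)=112.5078
t_4: node(4,0) S=51.5285 payoff=89.8715 vs cont=87.2517 → 89.8715 [stop]  node(4,1) S=70.4209 payoff=70.9791 vs cont=68.3593 → 70.9791 [stop]  node(4,2) S=96.2400 payoff=45.1600 vs cont=42.5402 → 45.1600 [stop]  node(4,3) S=131.5254 payoff=9.8746 vs cont=16.8402 → 16.8402 [wait]  node(4,4) S=179.7478 payoff=0.0000 vs cont=2.9978 → 2.9978 [wait]  ⇒ S*(4)=96.2400
t_3: node(3,0) S=60.2386 payoff=81.1614 vs cont=78.5416 → 81.1614 [stop]  node(3,1) S=82.3244 payoff=59.0756 vs cont=56.4558 → 59.0756 [stop]  node(3,2) S=112.5078 payoff=28.8922 vs cont=29.8358 → 29.8358 [wait]  node(3,3) S=153.7576 payoff=0.0000 vs cont=9.4469 → 9.4469 [wait]  ⇒ S*(3)=82.3244
t_2: node(2,0) S=70.4209 payoff=70.9791 vs cont=68.3593 → 70.9791 [stop]  node(2,1) S=96.2400 payoff=45.1600 vs cont=43.0229 → 45.1600 [stop]  node(2,2) S=131.5254 payoff=9.8746 vs cont=18.8527 → 18.8527 [wait]  ⇒ S*(2)=96.2400
t_1: node(1,0) S=82.3244 payoff=59.0756 vs cont=56.4558 → 59.0756 [stop]  node(1,1) S=112.5078 payoff=28.8922 vs cont=30.8653 → 30.8653 [wait]  ⇒ S*(1)=82.3244
t_0: node(0,0) S=96.2400 payoff=45.1600 vs cont=43.5496 → 45.1600 [stop]  ⇒ S*(0)=96.2400

price = 45.1600
boundary = 96.2400 82.3244 96.2400 82.3244 96.2400 112.5078 96.2400
tree:
45.1600
59.0756 30.8653
70.9791 45.1600 18.8527
81.1614 59.0756 29.8358 9.4469
89.8715 70.9791 45.1600 16.8402 2.9978
97.3221 81.1614 59.0756 28.8922 6.3797 0.0000
103.6955 89.8715 70.9791 45.1600 13.5766 0.0000 0.0000
109.1473 97.3221 81.1614 59.0756 28.8922 0.0000 0.0000 0.0000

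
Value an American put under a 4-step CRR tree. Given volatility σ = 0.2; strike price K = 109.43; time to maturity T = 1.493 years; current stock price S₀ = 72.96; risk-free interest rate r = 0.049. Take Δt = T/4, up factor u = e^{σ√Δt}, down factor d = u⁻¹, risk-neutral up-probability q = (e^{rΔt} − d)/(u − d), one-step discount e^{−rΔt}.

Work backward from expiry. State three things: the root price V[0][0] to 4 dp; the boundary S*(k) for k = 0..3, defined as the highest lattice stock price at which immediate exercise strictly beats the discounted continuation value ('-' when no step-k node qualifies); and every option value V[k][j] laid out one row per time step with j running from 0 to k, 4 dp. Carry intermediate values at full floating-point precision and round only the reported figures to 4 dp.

price = 36.4700
boundary = 72.9600 82.4424 93.1572 82.4424
tree:
36.4700
44.8617 26.9876
52.2883 36.4700 16.2728
58.8606 44.8617 26.9876 7.2726
64.6770 52.2883 36.4700 16.2728 0.0000

params: Δt=0.37325 u=1.12997 d=0.88498 q=0.54483 e^(-rΔt)=0.98188
t_4 payoffs: 64.6770 52.2883 36.4700 16.2728 0.0000
t_3: node(3,0) S=50.5694 payoff=58.8606 vs cont=56.8774 → 58.8606 [stop]  node(3,1) S=64.5683 payoff=44.8617 vs cont=42.8785 → 44.8617 [stop]  node(3,2) S=82.4424 payoff=26.9876 vs cont=25.0044 → 26.9876 [stop]  node(3,3) S=105.2645 payoff=4.1655 vs cont=7.2726 → 7.2726 [wait]  ⇒ S*(3)=82.4424
t_2: node(2,0) S=57.1417 payoff=52.2883 vs cont=50.3051 → 52.2883 [stop]  node(2,1) S=72.9600 payoff=36.4700 vs cont=34.4868 → 36.4700 [stop]  node(2,2) S=93.1572 payoff=16.2728 vs cont=15.9518 → 16.2728 [stop]  ⇒ S*(2)=93.1572
t_1: node(1,0) S=64.5683 payoff=44.8617 vs cont=42.8785 → 44.8617 [stop]  node(1,1) S=82.4424 payoff=26.9876 vs cont=25.0044 → 26.9876 [stop]  ⇒ S*(1)=82.4424
t_0: node(0,0) S=72.9600 payoff=36.4700 vs cont=34.4868 → 36.4700 [stop]  ⇒ S*(0)=72.9600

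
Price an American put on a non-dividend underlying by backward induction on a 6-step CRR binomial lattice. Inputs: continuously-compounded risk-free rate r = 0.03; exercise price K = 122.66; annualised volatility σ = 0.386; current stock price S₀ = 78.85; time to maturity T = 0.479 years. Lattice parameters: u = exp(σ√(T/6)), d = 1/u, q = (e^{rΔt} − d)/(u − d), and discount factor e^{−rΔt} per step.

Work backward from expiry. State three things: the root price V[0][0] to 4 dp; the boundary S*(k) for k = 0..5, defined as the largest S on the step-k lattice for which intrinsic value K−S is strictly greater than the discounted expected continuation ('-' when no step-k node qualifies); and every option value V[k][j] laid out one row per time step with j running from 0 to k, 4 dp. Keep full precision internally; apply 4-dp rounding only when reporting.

price = 43.8100
boundary = 78.8500 70.7027 78.8500 87.9361 98.0693 109.3701
tree:
43.8100
51.9573 34.9317
59.2628 43.8100 25.6295
65.8134 51.9573 34.7239 16.0505
71.6871 59.2628 43.8100 24.5907 7.0154
76.9540 65.8134 51.9573 34.7239 13.2899 0.3537
81.6766 71.6871 59.2628 43.8100 24.5907 0.6868 0.0000

Δt=0.07983, u=1.11523, d=0.89667, q=0.48373, disc=e^(-rΔt)=0.99761
k=6 terminal: V=max(K-S,0) → 81.6766 71.6871 59.2628 43.8100 24.5907 0.6868 0.0000
k=5: j=0 S=45.7060 intr=76.9540 cont=76.6606 V=76.9540[EX]; j=1 S=56.8466 intr=65.8134 cont=65.5200 V=65.8134[EX]; j=2 S=70.7027 intr=51.9573 cont=51.6639 V=51.9573[EX]; j=3 S=87.9361 intr=34.7239 cont=34.4304 V=34.7239[EX]; j=4 S=109.3701 intr=13.2899 cont=12.9965 V=13.2899[EX]; j=5 S=136.0286 intr=0.0000 cont=0.3537 V=0.3537[hold]  S*(5)=109.3701
k=4: j=0 S=50.9729 intr=71.6871 cont=71.3937 V=71.6871[EX]; j=1 S=63.3972 intr=59.2628 cont=58.9693 V=59.2628[EX]; j=2 S=78.8500 intr=43.8100 cont=43.5166 V=43.8100[EX]; j=3 S=98.0693 intr=24.5907 cont=24.2973 V=24.5907[EX]; j=4 S=121.9732 intr=0.6868 cont=7.0154 V=7.0154[hold]  S*(4)=98.0693
k=3: j=0 S=56.8466 intr=65.8134 cont=65.5200 V=65.8134[EX]; j=1 S=70.7027 intr=51.9573 cont=51.6639 V=51.9573[EX]; j=2 S=87.9361 intr=34.7239 cont=34.4304 V=34.7239[EX]; j=3 S=109.3701 intr=13.2899 cont=16.0505 V=16.0505[hold]  S*(3)=87.9361
k=2: j=0 S=63.3972 intr=59.2628 cont=58.9693 V=59.2628[EX]; j=1 S=78.8500 intr=43.8100 cont=43.5166 V=43.8100[EX]; j=2 S=98.0693 intr=24.5907 cont=25.6295 V=25.6295[hold]  S*(2)=78.8500
k=1: j=0 S=70.7027 intr=51.9573 cont=51.6639 V=51.9573[EX]; j=1 S=87.9361 intr=34.7239 cont=34.9317 V=34.9317[hold]  S*(1)=70.7027
k=0: j=0 S=78.8500 intr=43.8100 cont=43.6169 V=43.8100[EX]  S*(0)=78.8500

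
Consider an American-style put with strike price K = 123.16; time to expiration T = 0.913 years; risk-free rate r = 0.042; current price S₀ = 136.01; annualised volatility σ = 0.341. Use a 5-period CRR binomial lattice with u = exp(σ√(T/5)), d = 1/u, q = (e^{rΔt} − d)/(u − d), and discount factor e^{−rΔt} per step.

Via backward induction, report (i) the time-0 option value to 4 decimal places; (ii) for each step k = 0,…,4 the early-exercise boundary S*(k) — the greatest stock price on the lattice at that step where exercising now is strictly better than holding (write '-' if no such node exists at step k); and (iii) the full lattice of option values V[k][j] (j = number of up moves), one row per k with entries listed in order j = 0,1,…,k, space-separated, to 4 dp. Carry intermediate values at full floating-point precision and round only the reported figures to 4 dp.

price = 9.6805
boundary = - - - 87.8458 101.6259
tree:
9.6805
15.4275 3.8500
23.8427 6.9098 0.7251
35.3142 12.2756 1.4327 0.0000
47.2258 21.5341 2.8306 0.0000 0.0000
57.5221 35.3142 5.5924 0.0000 0.0000 0.0000

Δt=0.18260, u=1.15687, d=0.86440, q=0.48996, disc=e^(-rΔt)=0.99236
k=5 terminal: V=max(K-S,0) → 57.5221 35.3142 5.5924 0.0000 0.0000 0.0000
k=4: j=0 S=75.9342 intr=47.2258 cont=46.2848 V=47.2258[EX]; j=1 S=101.6259 intr=21.5341 cont=20.5932 V=21.5341[EX]; j=2 S=136.0100 intr=0.0000 cont=2.8306 V=2.8306[hold]; j=3 S=182.0277 intr=0.0000 cont=0.0000 V=0.0000[hold]; j=4 S=243.6150 intr=0.0000 cont=0.0000 V=0.0000[hold]  S*(4)=101.6259
k=3: j=0 S=87.8458 intr=35.3142 cont=34.3733 V=35.3142[EX]; j=1 S=117.5676 intr=5.5924 cont=12.2756 V=12.2756[hold]; j=2 S=157.3454 intr=0.0000 cont=1.4327 V=1.4327[hold]; j=3 S=210.5817 intr=0.0000 cont=0.0000 V=0.0000[hold]  S*(3)=87.8458
k=2: j=0 S=101.6259 intr=21.5341 cont=23.8427 V=23.8427[hold]; j=1 S=136.0100 intr=0.0000 cont=6.9098 V=6.9098[hold]; j=2 S=182.0277 intr=0.0000 cont=0.7251 V=0.7251[hold]  S*(2)=-
k=1: j=0 S=117.5676 intr=5.5924 cont=15.4275 V=15.4275[hold]; j=1 S=157.3454 intr=0.0000 cont=3.8500 V=3.8500[hold]  S*(1)=-
k=0: j=0 S=136.0100 intr=0.0000 cont=9.6805 V=9.6805[hold]  S*(0)=-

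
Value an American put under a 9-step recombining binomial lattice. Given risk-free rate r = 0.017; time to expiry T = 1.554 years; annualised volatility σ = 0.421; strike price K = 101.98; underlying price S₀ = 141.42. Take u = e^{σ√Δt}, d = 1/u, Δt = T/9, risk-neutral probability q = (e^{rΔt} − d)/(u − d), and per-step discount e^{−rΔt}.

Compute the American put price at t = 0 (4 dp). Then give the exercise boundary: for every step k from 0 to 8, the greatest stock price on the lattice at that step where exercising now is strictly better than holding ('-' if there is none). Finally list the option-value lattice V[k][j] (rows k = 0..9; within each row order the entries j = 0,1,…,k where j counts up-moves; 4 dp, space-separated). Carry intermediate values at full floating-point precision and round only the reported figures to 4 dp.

Δt=0.17267  u=1.19117  d=0.83951  q=0.46474  discount=0.99707
step 9 (expiry): payoffs max(K−S,0) = 72.6889 60.4190 43.0094 18.3069 0.0000 0.0000 0.0000 0.0000 0.0000 0.0000
step 8: (k=8,j=0): S=34.8908, (K−S)⁺=67.0892, hold=66.7903 ⇒ V=67.0892 exercise | (k=8,j=1): S=49.5063, (K−S)⁺=52.4737, hold=52.1747 ⇒ V=52.4737 exercise | (k=8,j=2): S=70.2443, (K−S)⁺=31.7357, hold=31.4368 ⇒ V=31.7357 exercise | (k=8,j=3): S=99.6692, (K−S)⁺=2.3108, hold=9.7703 ⇒ V=9.7703 continue | (k=8,j=4): S=141.4200, (K−S)⁺=0.0000, hold=0.0000 ⇒ V=0.0000 continue | (k=8,j=5): S=200.6600, (K−S)⁺=0.0000, hold=0.0000 ⇒ V=0.0000 continue | (k=8,j=6): S=284.7153, (K−S)⁺=0.0000, hold=0.0000 ⇒ V=0.0000 continue | (k=8,j=7): S=403.9809, (K−S)⁺=0.0000, hold=0.0000 ⇒ V=0.0000 continue | (k=8,j=8): S=573.2060, (K−S)⁺=0.0000, hold=0.0000 ⇒ V=0.0000 continue  boundary S*=70.2443
step 7: (k=7,j=0): S=41.5610, (K−S)⁺=60.4190, hold=60.1201 ⇒ V=60.4190 exercise | (k=7,j=1): S=58.9706, (K−S)⁺=43.0094, hold=42.7104 ⇒ V=43.0094 exercise | (k=7,j=2): S=83.6731, (K−S)⁺=18.3069, hold=21.4645 ⇒ V=21.4645 continue | (k=7,j=3): S=118.7233, (K−S)⁺=0.0000, hold=5.2144 ⇒ V=5.2144 continue | (k=7,j=4): S=168.4557, (K−S)⁺=0.0000, hold=0.0000 ⇒ V=0.0000 continue | (k=7,j=5): S=239.0209, (K−S)⁺=0.0000, hold=0.0000 ⇒ V=0.0000 continue | (k=7,j=6): S=339.1453, (K−S)⁺=0.0000, hold=0.0000 ⇒ V=0.0000 continue | (k=7,j=7): S=481.2113, (K−S)⁺=0.0000, hold=0.0000 ⇒ V=0.0000 continue  boundary S*=58.9706
step 6: (k=6,j=0): S=49.5063, (K−S)⁺=52.4737, hold=52.1747 ⇒ V=52.4737 exercise | (k=6,j=1): S=70.2443, (K−S)⁺=31.7357, hold=32.9000 ⇒ V=32.9000 continue | (k=6,j=2): S=99.6692, (K−S)⁺=2.3108, hold=13.8717 ⇒ V=13.8717 continue | (k=6,j=3): S=141.4200, (K−S)⁺=0.0000, hold=2.7829 ⇒ V=2.7829 continue | (k=6,j=4): S=200.6600, (K−S)⁺=0.0000, hold=0.0000 ⇒ V=0.0000 continue | (k=6,j=5): S=284.7153, (K−S)⁺=0.0000, hold=0.0000 ⇒ V=0.0000 continue | (k=6,j=6): S=403.9809, (K−S)⁺=0.0000, hold=0.0000 ⇒ V=0.0000 continue  boundary S*=49.5063
step 5: (k=5,j=0): S=58.9706, (K−S)⁺=43.0094, hold=43.2499 ⇒ V=43.2499 continue | (k=5,j=1): S=83.6731, (K−S)⁺=18.3069, hold=23.9864 ⇒ V=23.9864 continue | (k=5,j=2): S=118.7233, (K−S)⁺=0.0000, hold=8.6928 ⇒ V=8.6928 continue | (k=5,j=3): S=168.4557, (K−S)⁺=0.0000, hold=1.4852 ⇒ V=1.4852 continue | (k=5,j=4): S=239.0209, (K−S)⁺=0.0000, hold=0.0000 ⇒ V=0.0000 continue | (k=5,j=5): S=339.1453, (K−S)⁺=0.0000, hold=0.0000 ⇒ V=0.0000 continue  boundary S*=-
step 4: (k=4,j=0): S=70.2443, (K−S)⁺=31.7357, hold=34.1969 ⇒ V=34.1969 continue | (k=4,j=1): S=99.6692, (K−S)⁺=2.3108, hold=16.8294 ⇒ V=16.8294 continue | (k=4,j=2): S=141.4200, (K−S)⁺=0.0000, hold=5.3275 ⇒ V=5.3275 continue | (k=4,j=3): S=200.6600, (K−S)⁺=0.0000, hold=0.7927 ⇒ V=0.7927 continue | (k=4,j=4): S=284.7153, (K−S)⁺=0.0000, hold=0.0000 ⇒ V=0.0000 continue  boundary S*=-
step 3: (k=3,j=0): S=83.6731, (K−S)⁺=18.3069, hold=26.0491 ⇒ V=26.0491 continue | (k=3,j=1): S=118.7233, (K−S)⁺=0.0000, hold=11.4504 ⇒ V=11.4504 continue | (k=3,j=2): S=168.4557, (K−S)⁺=0.0000, hold=3.2106 ⇒ V=3.2106 continue | (k=3,j=3): S=239.0209, (K−S)⁺=0.0000, hold=0.4230 ⇒ V=0.4230 continue  boundary S*=-
step 2: (k=2,j=0): S=99.6692, (K−S)⁺=2.3108, hold=19.2081 ⇒ V=19.2081 continue | (k=2,j=1): S=141.4200, (K−S)⁺=0.0000, hold=7.5987 ⇒ V=7.5987 continue | (k=2,j=2): S=200.6600, (K−S)⁺=0.0000, hold=1.9095 ⇒ V=1.9095 continue  boundary S*=-
step 1: (k=1,j=0): S=118.7233, (K−S)⁺=0.0000, hold=13.7723 ⇒ V=13.7723 continue | (k=1,j=1): S=168.4557, (K−S)⁺=0.0000, hold=4.9402 ⇒ V=4.9402 continue  boundary S*=-
step 0: (k=0,j=0): S=141.4200, (K−S)⁺=0.0000, hold=9.6394 ⇒ V=9.6394 continue  boundary S*=-

price = 9.6394
boundary = - - - - - - 49.5063 58.9706 70.2443
tree:
9.6394
13.7723 4.9402
19.2081 7.5987 1.9095
26.0491 11.4504 3.2106 0.4230
34.1969 16.8294 5.3275 0.7927 0.0000
43.2499 23.9864 8.6928 1.4852 0.0000 0.0000
52.4737 32.9000 13.8717 2.7829 0.0000 0.0000 0.0000
60.4190 43.0094 21.4645 5.2144 0.0000 0.0000 0.0000 0.0000
67.0892 52.4737 31.7357 9.7703 0.0000 0.0000 0.0000 0.0000 0.0000
72.6889 60.4190 43.0094 18.3069 0.0000 0.0000 0.0000 0.0000 0.0000 0.0000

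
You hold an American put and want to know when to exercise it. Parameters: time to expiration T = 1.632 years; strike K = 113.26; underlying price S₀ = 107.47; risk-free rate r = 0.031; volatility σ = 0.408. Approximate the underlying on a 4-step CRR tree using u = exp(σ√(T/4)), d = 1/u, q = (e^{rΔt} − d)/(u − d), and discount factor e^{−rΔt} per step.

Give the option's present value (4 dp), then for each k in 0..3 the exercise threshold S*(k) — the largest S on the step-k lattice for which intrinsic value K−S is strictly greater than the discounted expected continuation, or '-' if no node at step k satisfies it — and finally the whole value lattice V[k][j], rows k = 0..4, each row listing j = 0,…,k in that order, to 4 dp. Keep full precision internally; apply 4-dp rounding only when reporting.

price = 22.9810
boundary = - - 63.8153 82.8144
tree:
22.9810
34.4040 10.1736
49.4447 17.6552 1.6501
64.0851 30.4456 3.0910 0.0000
75.3667 49.4447 5.7900 0.0000 0.0000

Δt=0.40800, u=1.29772, d=0.77058, q=0.45936, disc=e^(-rΔt)=0.98743
k=4 terminal: V=max(K-S,0) → 75.3667 49.4447 5.7900 0.0000 0.0000
k=3: j=0 S=49.1749 intr=64.0851 cont=62.6616 V=64.0851[EX]; j=1 S=82.8144 intr=30.4456 cont=29.0221 V=30.4456[EX]; j=2 S=139.4661 intr=0.0000 cont=3.0910 V=3.0910[hold]; j=3 S=234.8719 intr=0.0000 cont=0.0000 V=0.0000[hold]  S*(3)=82.8144
k=2: j=0 S=63.8153 intr=49.4447 cont=48.0212 V=49.4447[EX]; j=1 S=107.4700 intr=5.7900 cont=17.6552 V=17.6552[hold]; j=2 S=180.9880 intr=0.0000 cont=1.6501 V=1.6501[hold]  S*(2)=63.8153
k=1: j=0 S=82.8144 intr=30.4456 cont=34.4040 V=34.4040[hold]; j=1 S=139.4661 intr=0.0000 cont=10.1736 V=10.1736[hold]  S*(1)=-
k=0: j=0 S=107.4700 intr=5.7900 cont=22.9810 V=22.9810[hold]  S*(0)=-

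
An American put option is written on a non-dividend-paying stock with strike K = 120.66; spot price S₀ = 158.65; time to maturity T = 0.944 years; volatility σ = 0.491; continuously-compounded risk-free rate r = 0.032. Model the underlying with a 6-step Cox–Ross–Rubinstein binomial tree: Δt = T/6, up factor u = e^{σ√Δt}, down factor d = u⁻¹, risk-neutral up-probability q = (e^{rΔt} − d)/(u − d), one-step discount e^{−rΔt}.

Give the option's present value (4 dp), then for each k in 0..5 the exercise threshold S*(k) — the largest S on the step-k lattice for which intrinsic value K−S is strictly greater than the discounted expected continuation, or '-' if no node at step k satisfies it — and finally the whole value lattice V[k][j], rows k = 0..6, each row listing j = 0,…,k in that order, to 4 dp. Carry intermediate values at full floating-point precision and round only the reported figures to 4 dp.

Δt=0.15733  u=1.21502  d=0.82304  q=0.46434  discount=0.99498
step 6 (expiry): payoffs max(K−S,0) = 71.3483 47.8630 13.1926 0.0000 0.0000 0.0000 0.0000
step 5: (k=5,j=0): S=59.9145, (K−S)⁺=60.7455, hold=60.1396 ⇒ V=60.7455 exercise | (k=5,j=1): S=88.4494, (K−S)⁺=32.2106, hold=31.6046 ⇒ V=32.2106 exercise | (k=5,j=2): S=130.5745, (K−S)⁺=0.0000, hold=7.0312 ⇒ V=7.0312 continue | (k=5,j=3): S=192.7621, (K−S)⁺=0.0000, hold=0.0000 ⇒ V=0.0000 continue | (k=5,j=4): S=284.5673, (K−S)⁺=0.0000, hold=0.0000 ⇒ V=0.0000 continue | (k=5,j=5): S=420.0958, (K−S)⁺=0.0000, hold=0.0000 ⇒ V=0.0000 continue  boundary S*=88.4494
step 4: (k=4,j=0): S=72.7970, (K−S)⁺=47.8630, hold=47.2570 ⇒ V=47.8630 exercise | (k=4,j=1): S=107.4674, (K−S)⁺=13.1926, hold=20.4157 ⇒ V=20.4157 continue | (k=4,j=2): S=158.6500, (K−S)⁺=0.0000, hold=3.7474 ⇒ V=3.7474 continue | (k=4,j=3): S=234.2089, (K−S)⁺=0.0000, hold=0.0000 ⇒ V=0.0000 continue | (k=4,j=4): S=345.7536, (K−S)⁺=0.0000, hold=0.0000 ⇒ V=0.0000 continue  boundary S*=72.7970
step 3: (k=3,j=0): S=88.4494, (K−S)⁺=32.2106, hold=34.9418 ⇒ V=34.9418 continue | (k=3,j=1): S=130.5745, (K−S)⁺=0.0000, hold=12.6123 ⇒ V=12.6123 continue | (k=3,j=2): S=192.7621, (K−S)⁺=0.0000, hold=1.9973 ⇒ V=1.9973 continue | (k=3,j=3): S=284.5673, (K−S)⁺=0.0000, hold=0.0000 ⇒ V=0.0000 continue  boundary S*=-
step 2: (k=2,j=0): S=107.4674, (K−S)⁺=13.1926, hold=24.4499 ⇒ V=24.4499 continue | (k=2,j=1): S=158.6500, (K−S)⁺=0.0000, hold=7.6447 ⇒ V=7.6447 continue | (k=2,j=2): S=234.2089, (K−S)⁺=0.0000, hold=1.0645 ⇒ V=1.0645 continue  boundary S*=-
step 1: (k=1,j=0): S=130.5745, (K−S)⁺=0.0000, hold=16.5630 ⇒ V=16.5630 continue | (k=1,j=1): S=192.7621, (K−S)⁺=0.0000, hold=4.5662 ⇒ V=4.5662 continue  boundary S*=-
step 0: (k=0,j=0): S=158.6500, (K−S)⁺=0.0000, hold=10.9372 ⇒ V=10.9372 continue  boundary S*=-

price = 10.9372
boundary = - - - - 72.7970 88.4494
tree:
10.9372
16.5630 4.5662
24.4499 7.6447 1.0645
34.9418 12.6123 1.9973 0.0000
47.8630 20.4157 3.7474 0.0000 0.0000
60.7455 32.2106 7.0312 0.0000 0.0000 0.0000
71.3483 47.8630 13.1926 0.0000 0.0000 0.0000 0.0000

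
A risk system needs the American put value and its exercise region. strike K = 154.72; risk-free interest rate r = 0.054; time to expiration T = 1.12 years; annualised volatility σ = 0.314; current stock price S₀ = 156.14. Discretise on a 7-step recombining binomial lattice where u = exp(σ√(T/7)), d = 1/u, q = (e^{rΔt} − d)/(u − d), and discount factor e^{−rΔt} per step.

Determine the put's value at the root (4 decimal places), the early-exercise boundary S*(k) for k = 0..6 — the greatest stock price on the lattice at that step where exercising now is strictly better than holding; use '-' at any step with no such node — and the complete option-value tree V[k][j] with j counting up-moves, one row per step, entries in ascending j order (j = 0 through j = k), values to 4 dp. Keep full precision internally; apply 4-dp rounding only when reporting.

Δt=0.16000  u=1.13383  d=0.88197  q=0.50309  discount=0.99140
step 7 (expiry): payoffs max(K−S,0) = 89.9040 71.3946 47.5996 17.0096 0.0000 0.0000 0.0000 0.0000
step 6: (k=6,j=0): S=73.4903, (K−S)⁺=81.2297, hold=79.8987 ⇒ V=81.2297 exercise | (k=6,j=1): S=94.4767, (K−S)⁺=60.2433, hold=58.9123 ⇒ V=60.2433 exercise | (k=6,j=2): S=121.4561, (K−S)⁺=33.2639, hold=31.9329 ⇒ V=33.2639 exercise | (k=6,j=3): S=156.1400, (K−S)⁺=0.0000, hold=8.3794 ⇒ V=8.3794 continue | (k=6,j=4): S=200.7285, (K−S)⁺=0.0000, hold=0.0000 ⇒ V=0.0000 continue | (k=6,j=5): S=258.0499, (K−S)⁺=0.0000, hold=0.0000 ⇒ V=0.0000 continue | (k=6,j=6): S=331.7405, (K−S)⁺=0.0000, hold=0.0000 ⇒ V=0.0000 continue  boundary S*=121.4561
step 5: (k=5,j=0): S=83.3254, (K−S)⁺=71.3946, hold=70.0636 ⇒ V=71.3946 exercise | (k=5,j=1): S=107.1204, (K−S)⁺=47.5996, hold=46.2686 ⇒ V=47.5996 exercise | (k=5,j=2): S=137.7104, (K−S)⁺=17.0096, hold=20.5662 ⇒ V=20.5662 continue | (k=5,j=3): S=177.0360, (K−S)⁺=0.0000, hold=4.1280 ⇒ V=4.1280 continue | (k=5,j=4): S=227.5917, (K−S)⁺=0.0000, hold=0.0000 ⇒ V=0.0000 continue | (k=5,j=5): S=292.5844, (K−S)⁺=0.0000, hold=0.0000 ⇒ V=0.0000 continue  boundary S*=107.1204
step 4: (k=4,j=0): S=94.4767, (K−S)⁺=60.2433, hold=58.9123 ⇒ V=60.2433 exercise | (k=4,j=1): S=121.4561, (K−S)⁺=33.2639, hold=33.7068 ⇒ V=33.7068 continue | (k=4,j=2): S=156.1400, (K−S)⁺=0.0000, hold=12.1904 ⇒ V=12.1904 continue | (k=4,j=3): S=200.7285, (K−S)⁺=0.0000, hold=2.0336 ⇒ V=2.0336 continue | (k=4,j=4): S=258.0499, (K−S)⁺=0.0000, hold=0.0000 ⇒ V=0.0000 continue  boundary S*=94.4767
step 3: (k=3,j=0): S=107.1204, (K−S)⁺=47.5996, hold=46.4895 ⇒ V=47.5996 exercise | (k=3,j=1): S=137.7104, (K−S)⁺=17.0096, hold=22.6852 ⇒ V=22.6852 continue | (k=3,j=2): S=177.0360, (K−S)⁺=0.0000, hold=7.0197 ⇒ V=7.0197 continue | (k=3,j=3): S=227.5917, (K−S)⁺=0.0000, hold=1.0018 ⇒ V=1.0018 continue  boundary S*=107.1204
step 2: (k=2,j=0): S=121.4561, (K−S)⁺=33.2639, hold=34.7637 ⇒ V=34.7637 continue | (k=2,j=1): S=156.1400, (K−S)⁺=0.0000, hold=14.6766 ⇒ V=14.6766 continue | (k=2,j=2): S=200.7285, (K−S)⁺=0.0000, hold=3.9578 ⇒ V=3.9578 continue  boundary S*=-
step 1: (k=1,j=0): S=137.7104, (K−S)⁺=17.0096, hold=24.4458 ⇒ V=24.4458 continue | (k=1,j=1): S=177.0360, (K−S)⁺=0.0000, hold=9.2041 ⇒ V=9.2041 continue  boundary S*=-
step 0: (k=0,j=0): S=156.1400, (K−S)⁺=0.0000, hold=16.6335 ⇒ V=16.6335 continue  boundary S*=-

price = 16.6335
boundary = - - - 107.1204 94.4767 107.1204 121.4561
tree:
16.6335
24.4458 9.2041
34.7637 14.6766 3.9578
47.5996 22.6852 7.0197 1.0018
60.2433 33.7068 12.1904 2.0336 0.0000
71.3946 47.5996 20.5662 4.1280 0.0000 0.0000
81.2297 60.2433 33.2639 8.3794 0.0000 0.0000 0.0000
89.9040 71.3946 47.5996 17.0096 0.0000 0.0000 0.0000 0.0000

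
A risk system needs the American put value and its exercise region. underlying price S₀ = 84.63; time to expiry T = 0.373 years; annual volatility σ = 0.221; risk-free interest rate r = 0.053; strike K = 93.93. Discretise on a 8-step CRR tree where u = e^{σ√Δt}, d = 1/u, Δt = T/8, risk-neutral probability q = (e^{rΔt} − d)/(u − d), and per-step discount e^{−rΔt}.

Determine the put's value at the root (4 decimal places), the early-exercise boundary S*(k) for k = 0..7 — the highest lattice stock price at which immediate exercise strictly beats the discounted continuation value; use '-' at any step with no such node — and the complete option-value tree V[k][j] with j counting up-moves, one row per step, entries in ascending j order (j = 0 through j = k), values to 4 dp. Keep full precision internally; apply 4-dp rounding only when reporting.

Δt=0.04662  u=1.04888  d=0.95340  q=0.51399  discount=0.99753
step 8 (expiry): payoffs max(K−S,0) = 36.1566 30.3710 24.0060 17.0036 9.3000 0.8249 0.0000 0.0000 0.0000
step 7: (k=7,j=0): S=60.5971, (K−S)⁺=33.3329, hold=33.1010 ⇒ V=33.3329 exercise | (k=7,j=1): S=66.6655, (K−S)⁺=27.2645, hold=27.0326 ⇒ V=27.2645 exercise | (k=7,j=2): S=73.3416, (K−S)⁺=20.5884, hold=20.3565 ⇒ V=20.5884 exercise | (k=7,j=3): S=80.6863, (K−S)⁺=13.2437, hold=13.0119 ⇒ V=13.2437 exercise | (k=7,j=4): S=88.7665, (K−S)⁺=5.1635, hold=4.9317 ⇒ V=5.1635 exercise | (k=7,j=5): S=97.6558, (K−S)⁺=0.0000, hold=0.3999 ⇒ V=0.3999 continue | (k=7,j=6): S=107.4354, (K−S)⁺=0.0000, hold=0.0000 ⇒ V=0.0000 continue | (k=7,j=7): S=118.1943, (K−S)⁺=0.0000, hold=0.0000 ⇒ V=0.0000 continue  boundary S*=88.7665
step 6: (k=6,j=0): S=63.5590, (K−S)⁺=30.3710, hold=30.1392 ⇒ V=30.3710 exercise | (k=6,j=1): S=69.9240, (K−S)⁺=24.0060, hold=23.7742 ⇒ V=24.0060 exercise | (k=6,j=2): S=76.9264, (K−S)⁺=17.0036, hold=16.7718 ⇒ V=17.0036 exercise | (k=6,j=3): S=84.6300, (K−S)⁺=9.3000, hold=9.0682 ⇒ V=9.3000 exercise | (k=6,j=4): S=93.1051, (K−S)⁺=0.8249, hold=2.7084 ⇒ V=2.7084 continue | (k=6,j=5): S=102.4289, (K−S)⁺=0.0000, hold=0.1939 ⇒ V=0.1939 continue | (k=6,j=6): S=112.6865, (K−S)⁺=0.0000, hold=0.0000 ⇒ V=0.0000 continue  boundary S*=84.6300
step 5: (k=5,j=0): S=66.6655, (K−S)⁺=27.2645, hold=27.0326 ⇒ V=27.2645 exercise | (k=5,j=1): S=73.3416, (K−S)⁺=20.5884, hold=20.3565 ⇒ V=20.5884 exercise | (k=5,j=2): S=80.6863, (K−S)⁺=13.2437, hold=13.0119 ⇒ V=13.2437 exercise | (k=5,j=3): S=88.7665, (K−S)⁺=5.1635, hold=5.8974 ⇒ V=5.8974 continue | (k=5,j=4): S=97.6558, (K−S)⁺=0.0000, hold=1.4125 ⇒ V=1.4125 continue | (k=5,j=5): S=107.4354, (K−S)⁺=0.0000, hold=0.0940 ⇒ V=0.0940 continue  boundary S*=80.6863
step 4: (k=4,j=0): S=69.9240, (K−S)⁺=24.0060, hold=23.7742 ⇒ V=24.0060 exercise | (k=4,j=1): S=76.9264, (K−S)⁺=17.0036, hold=16.7718 ⇒ V=17.0036 exercise | (k=4,j=2): S=84.6300, (K−S)⁺=9.3000, hold=9.4444 ⇒ V=9.4444 continue | (k=4,j=3): S=93.1051, (K−S)⁺=0.8249, hold=3.5834 ⇒ V=3.5834 continue | (k=4,j=4): S=102.4289, (K−S)⁺=0.0000, hold=0.7330 ⇒ V=0.7330 continue  boundary S*=76.9264
step 3: (k=3,j=0): S=73.3416, (K−S)⁺=20.5884, hold=20.3565 ⇒ V=20.5884 exercise | (k=3,j=1): S=80.6863, (K−S)⁺=13.2437, hold=13.0859 ⇒ V=13.2437 exercise | (k=3,j=2): S=88.7665, (K−S)⁺=5.1635, hold=6.4161 ⇒ V=6.4161 continue | (k=3,j=3): S=97.6558, (K−S)⁺=0.0000, hold=2.1131 ⇒ V=2.1131 continue  boundary S*=80.6863
step 2: (k=2,j=0): S=76.9264, (K−S)⁺=17.0036, hold=16.7718 ⇒ V=17.0036 exercise | (k=2,j=1): S=84.6300, (K−S)⁺=9.3000, hold=9.7104 ⇒ V=9.7104 continue | (k=2,j=2): S=93.1051, (K−S)⁺=0.8249, hold=4.1940 ⇒ V=4.1940 continue  boundary S*=76.9264
step 1: (k=1,j=0): S=80.6863, (K−S)⁺=13.2437, hold=13.2223 ⇒ V=13.2437 exercise | (k=1,j=1): S=88.7665, (K−S)⁺=5.1635, hold=6.8581 ⇒ V=6.8581 continue  boundary S*=80.6863
step 0: (k=0,j=0): S=84.6300, (K−S)⁺=9.3000, hold=9.9370 ⇒ V=9.9370 continue  boundary S*=-

price = 9.9370
boundary = - 80.6863 76.9264 80.6863 76.9264 80.6863 84.6300 88.7665
tree:
9.9370
13.2437 6.8581
17.0036 9.7104 4.1940
20.5884 13.2437 6.4161 2.1131
24.0060 17.0036 9.4444 3.5834 0.7330
27.2645 20.5884 13.2437 5.8974 1.4125 0.0940
30.3710 24.0060 17.0036 9.3000 2.7084 0.1939 0.0000
33.3329 27.2645 20.5884 13.2437 5.1635 0.3999 0.0000 0.0000
36.1566 30.3710 24.0060 17.0036 9.3000 0.8249 0.0000 0.0000 0.0000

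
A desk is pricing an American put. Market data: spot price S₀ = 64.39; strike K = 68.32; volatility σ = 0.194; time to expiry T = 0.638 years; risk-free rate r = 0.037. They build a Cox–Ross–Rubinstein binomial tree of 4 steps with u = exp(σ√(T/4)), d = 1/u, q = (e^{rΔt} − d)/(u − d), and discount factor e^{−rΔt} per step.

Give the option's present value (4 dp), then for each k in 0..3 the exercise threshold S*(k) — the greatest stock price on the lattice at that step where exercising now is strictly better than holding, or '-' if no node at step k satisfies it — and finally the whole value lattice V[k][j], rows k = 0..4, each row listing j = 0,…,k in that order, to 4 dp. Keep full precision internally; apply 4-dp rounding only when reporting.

Δt=0.15950  u=1.08056  d=0.92545  q=0.51880  discount=0.99412
step 4 (expiry): payoffs max(K−S,0) = 21.0893 13.1731 3.9300 0.0000 0.0000
step 3: (k=3,j=0): S=51.0355, (K−S)⁺=17.2845, hold=16.8825 ⇒ V=17.2845 exercise | (k=3,j=1): S=59.5895, (K−S)⁺=8.7305, hold=8.3285 ⇒ V=8.7305 exercise | (k=3,j=2): S=69.5772, (K−S)⁺=0.0000, hold=1.8800 ⇒ V=1.8800 continue | (k=3,j=3): S=81.2389, (K−S)⁺=0.0000, hold=0.0000 ⇒ V=0.0000 continue  boundary S*=59.5895
step 2: (k=2,j=0): S=55.1469, (K−S)⁺=13.1731, hold=12.7711 ⇒ V=13.1731 exercise | (k=2,j=1): S=64.3900, (K−S)⁺=3.9300, hold=5.1460 ⇒ V=5.1460 continue | (k=2,j=2): S=75.1823, (K−S)⁺=0.0000, hold=0.8993 ⇒ V=0.8993 continue  boundary S*=55.1469
step 1: (k=1,j=0): S=59.5895, (K−S)⁺=8.7305, hold=8.9556 ⇒ V=8.9556 continue | (k=1,j=1): S=69.5772, (K−S)⁺=0.0000, hold=2.9255 ⇒ V=2.9255 continue  boundary S*=-
step 0: (k=0,j=0): S=64.3900, (K−S)⁺=3.9300, hold=5.7929 ⇒ V=5.7929 continue  boundary S*=-

price = 5.7929
boundary = - - 55.1469 59.5895
tree:
5.7929
8.9556 2.9255
13.1731 5.1460 0.8993
17.2845 8.7305 1.8800 0.0000
21.0893 13.1731 3.9300 0.0000 0.0000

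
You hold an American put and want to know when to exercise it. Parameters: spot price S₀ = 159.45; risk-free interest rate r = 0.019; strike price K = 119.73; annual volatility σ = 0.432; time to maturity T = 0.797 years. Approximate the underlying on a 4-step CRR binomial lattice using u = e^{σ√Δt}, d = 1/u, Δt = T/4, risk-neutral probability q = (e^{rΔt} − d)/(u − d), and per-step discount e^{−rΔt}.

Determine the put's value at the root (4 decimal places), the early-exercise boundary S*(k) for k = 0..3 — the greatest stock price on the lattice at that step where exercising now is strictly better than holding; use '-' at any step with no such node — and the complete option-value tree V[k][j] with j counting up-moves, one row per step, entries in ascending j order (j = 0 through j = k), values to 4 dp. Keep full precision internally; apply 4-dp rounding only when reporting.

Δt=0.19925, u=1.21268, d=0.82462, q=0.46171, disc=e^(-rΔt)=0.99622
k=4 terminal: V=max(K-S,0) → 46.0010 11.3045 0.0000 0.0000 0.0000
k=3: j=0 S=89.4097 intr=30.3203 cont=29.8679 V=30.3203[EX]; j=1 S=131.4855 intr=0.0000 cont=6.0621 V=6.0621[hold]; j=2 S=193.3620 intr=0.0000 cont=0.0000 V=0.0000[hold]; j=3 S=284.3573 intr=0.0000 cont=0.0000 V=0.0000[hold]  S*(3)=89.4097
k=2: j=0 S=108.4255 intr=11.3045 cont=19.0477 V=19.0477[hold]; j=1 S=159.4500 intr=0.0000 cont=3.2508 V=3.2508[hold]; j=2 S=234.4864 intr=0.0000 cont=0.0000 V=0.0000[hold]  S*(2)=-
k=1: j=0 S=131.4855 intr=0.0000 cont=11.7096 V=11.7096[hold]; j=1 S=193.3620 intr=0.0000 cont=1.7432 V=1.7432[hold]  S*(1)=-
k=0: j=0 S=159.4500 intr=0.0000 cont=7.0811 V=7.0811[hold]  S*(0)=-

price = 7.0811
boundary = - - - 89.4097
tree:
7.0811
11.7096 1.7432
19.0477 3.2508 0.0000
30.3203 6.0621 0.0000 0.0000
46.0010 11.3045 0.0000 0.0000 0.0000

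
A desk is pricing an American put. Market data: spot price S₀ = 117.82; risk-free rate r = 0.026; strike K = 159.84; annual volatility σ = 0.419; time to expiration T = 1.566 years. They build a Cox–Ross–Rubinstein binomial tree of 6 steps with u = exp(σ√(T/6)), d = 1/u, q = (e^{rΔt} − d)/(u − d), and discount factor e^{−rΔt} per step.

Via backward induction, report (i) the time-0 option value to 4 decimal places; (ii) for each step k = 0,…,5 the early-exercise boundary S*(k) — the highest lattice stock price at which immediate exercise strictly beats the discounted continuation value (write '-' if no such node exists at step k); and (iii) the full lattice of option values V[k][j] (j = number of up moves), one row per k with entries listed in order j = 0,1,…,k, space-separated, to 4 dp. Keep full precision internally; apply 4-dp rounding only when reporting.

Δt=0.26100  u=1.23870  d=0.80730  q=0.46247  discount=0.99324
step 6 (expiry): payoffs max(K−S,0) = 127.2240 109.7951 83.0527 42.0200 0.0000 0.0000 0.0000
step 5: (k=5,j=0): S=40.4013, (K−S)⁺=119.4387, hold=118.3577 ⇒ V=119.4387 exercise | (k=5,j=1): S=61.9904, (K−S)⁺=97.8496, hold=96.7686 ⇒ V=97.8496 exercise | (k=5,j=2): S=95.1161, (K−S)⁺=64.7239, hold=63.6429 ⇒ V=64.7239 exercise | (k=5,j=3): S=145.9432, (K−S)⁺=13.8968, hold=22.4342 ⇒ V=22.4342 continue | (k=5,j=4): S=223.9306, (K−S)⁺=0.0000, hold=0.0000 ⇒ V=0.0000 continue | (k=5,j=5): S=343.5920, (K−S)⁺=0.0000, hold=0.0000 ⇒ V=0.0000 continue  boundary S*=95.1161
step 4: (k=4,j=0): S=50.0449, (K−S)⁺=109.7951, hold=108.7141 ⇒ V=109.7951 exercise | (k=4,j=1): S=76.7873, (K−S)⁺=83.0527, hold=81.9717 ⇒ V=83.0527 exercise | (k=4,j=2): S=117.8200, (K−S)⁺=42.0200, hold=44.8606 ⇒ V=44.8606 continue | (k=4,j=3): S=180.7793, (K−S)⁺=0.0000, hold=11.9774 ⇒ V=11.9774 continue | (k=4,j=4): S=277.3820, (K−S)⁺=0.0000, hold=0.0000 ⇒ V=0.0000 continue  boundary S*=76.7873
step 3: (k=3,j=0): S=61.9904, (K−S)⁺=97.8496, hold=96.7686 ⇒ V=97.8496 exercise | (k=3,j=1): S=95.1161, (K−S)⁺=64.7239, hold=64.9477 ⇒ V=64.9477 continue | (k=3,j=2): S=145.9432, (K−S)⁺=13.8968, hold=29.4525 ⇒ V=29.4525 continue | (k=3,j=3): S=223.9306, (K−S)⁺=0.0000, hold=6.3947 ⇒ V=6.3947 continue  boundary S*=61.9904
step 2: (k=2,j=0): S=76.7873, (K−S)⁺=83.0527, hold=82.0745 ⇒ V=83.0527 exercise | (k=2,j=1): S=117.8200, (K−S)⁺=42.0200, hold=48.2039 ⇒ V=48.2039 continue | (k=2,j=2): S=180.7793, (K−S)⁺=0.0000, hold=18.6618 ⇒ V=18.6618 continue  boundary S*=76.7873
step 1: (k=1,j=0): S=95.1161, (K−S)⁺=64.7239, hold=66.4834 ⇒ V=66.4834 continue | (k=1,j=1): S=145.9432, (K−S)⁺=13.8968, hold=34.3079 ⇒ V=34.3079 continue  boundary S*=-
step 0: (k=0,j=0): S=117.8200, (K−S)⁺=42.0200, hold=51.2541 ⇒ V=51.2541 continue  boundary S*=-

price = 51.2541
boundary = - - 76.7873 61.9904 76.7873 95.1161
tree:
51.2541
66.4834 34.3079
83.0527 48.2039 18.6618
97.8496 64.9477 29.4525 6.3947
109.7951 83.0527 44.8606 11.9774 0.0000
119.4387 97.8496 64.7239 22.4342 0.0000 0.0000
127.2240 109.7951 83.0527 42.0200 0.0000 0.0000 0.0000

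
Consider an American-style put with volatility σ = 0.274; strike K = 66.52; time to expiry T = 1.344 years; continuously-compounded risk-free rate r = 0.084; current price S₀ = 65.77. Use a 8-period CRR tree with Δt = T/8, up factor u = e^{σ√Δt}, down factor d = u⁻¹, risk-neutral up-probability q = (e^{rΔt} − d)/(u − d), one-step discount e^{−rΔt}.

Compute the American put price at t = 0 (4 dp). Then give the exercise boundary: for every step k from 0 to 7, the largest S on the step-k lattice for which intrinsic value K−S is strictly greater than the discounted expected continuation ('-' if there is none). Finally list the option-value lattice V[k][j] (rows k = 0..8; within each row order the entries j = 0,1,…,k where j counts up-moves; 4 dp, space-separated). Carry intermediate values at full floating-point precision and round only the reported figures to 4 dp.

price = 5.9921
boundary = - - 52.5387 46.9576 52.5387 46.9576 52.5387 58.7833
tree:
5.9921
9.3061 3.2719
13.9813 5.4914 1.4304
19.5624 8.9333 2.6468 0.4115
24.5507 13.9813 4.7848 0.8595 0.0331
29.0091 19.5624 8.3757 1.7920 0.0722 0.0000
32.9939 24.5507 13.9813 3.7278 0.1576 0.0000 0.0000
36.5554 29.0091 19.5624 7.7367 0.3438 0.0000 0.0000 0.0000
39.7385 32.9939 24.5507 13.9813 0.7500 0.0000 0.0000 0.0000 0.0000

params: Δt=0.16800 u=1.11886 d=0.89377 q=0.53509 e^(-rΔt)=0.98599
t_8 payoffs: 39.7385 32.9939 24.5507 13.9813 0.7500 0.0000 0.0000 0.0000 0.0000
t_7: node(7,0) S=29.9646 payoff=36.5554 vs cont=35.6232 → 36.5554 [stop]  node(7,1) S=37.5109 payoff=29.0091 vs cont=28.0770 → 29.0091 [stop]  node(7,2) S=46.9576 payoff=19.5624 vs cont=18.6303 → 19.5624 [stop]  node(7,3) S=58.7833 payoff=7.7367 vs cont=6.8046 → 7.7367 [stop]  node(7,4) S=73.5871 payoff=0.0000 vs cont=0.3438 → 0.3438 [wait]  node(7,5) S=92.1192 payoff=0.0000 vs cont=0.0000 → 0.0000 [wait]  node(7,6) S=115.3184 payoff=0.0000 vs cont=0.0000 → 0.0000 [wait]  node(7,7) S=144.3600 payoff=0.0000 vs cont=0.0000 → 0.0000 [wait]  ⇒ S*(7)=58.7833
t_6: node(6,0) S=33.5261 payoff=32.9939 vs cont=32.0618 → 32.9939 [stop]  node(6,1) S=41.9693 payoff=24.5507 vs cont=23.6186 → 24.5507 [stop]  node(6,2) S=52.5387 payoff=13.9813 vs cont=13.0491 → 13.9813 [stop]  node(6,3) S=65.7700 payoff=0.7500 vs cont=3.7278 → 3.7278 [wait]  node(6,4) S=82.3334 payoff=0.0000 vs cont=0.1576 → 0.1576 [wait]  node(6,5) S=103.0681 payoff=0.0000 vs cont=0.0000 → 0.0000 [wait]  node(6,6) S=129.0246 payoff=0.0000 vs cont=0.0000 → 0.0000 [wait]  ⇒ S*(6)=52.5387
t_5: node(5,0) S=37.5109 payoff=29.0091 vs cont=28.0770 → 29.0091 [stop]  node(5,1) S=46.9576 payoff=19.5624 vs cont=18.6303 → 19.5624 [stop]  node(5,2) S=58.7833 payoff=7.7367 vs cont=8.3757 → 8.3757 [wait]  node(5,3) S=73.5871 payoff=0.0000 vs cont=1.7920 → 1.7920 [wait]  node(5,4) S=92.1192 payoff=0.0000 vs cont=0.0722 → 0.0722 [wait]  node(5,5) S=115.3184 payoff=0.0000 vs cont=0.0000 → 0.0000 [wait]  ⇒ S*(5)=46.9576
t_4: node(4,0) S=41.9693 payoff=24.5507 vs cont=23.6186 → 24.5507 [stop]  node(4,1) S=52.5387 payoff=13.9813 vs cont=13.3862 → 13.9813 [stop]  node(4,2) S=65.7700 payoff=0.7500 vs cont=4.7848 → 4.7848 [wait]  node(4,3) S=82.3334 payoff=0.0000 vs cont=0.8595 → 0.8595 [wait]  node(4,4) S=103.0681 payoff=0.0000 vs cont=0.0331 → 0.0331 [wait]  ⇒ S*(4)=52.5387
t_3: node(3,0) S=46.9576 payoff=19.5624 vs cont=18.6303 → 19.5624 [stop]  node(3,1) S=58.7833 payoff=7.7367 vs cont=8.9333 → 8.9333 [wait]  node(3,2) S=73.5871 payoff=0.0000 vs cont=2.6468 → 2.6468 [wait]  node(3,3) S=92.1192 payoff=0.0000 vs cont=0.4115 → 0.4115 [wait]  ⇒ S*(3)=46.9576
t_2: node(2,0) S=52.5387 payoff=13.9813 vs cont=13.6804 → 13.9813 [stop]  node(2,1) S=65.7700 payoff=0.7500 vs cont=5.4914 → 5.4914 [wait]  node(2,2) S=82.3334 payoff=0.0000 vs cont=1.4304 → 1.4304 [wait]  ⇒ S*(2)=52.5387
t_1: node(1,0) S=58.7833 payoff=7.7367 vs cont=9.3061 → 9.3061 [wait]  node(1,1) S=73.5871 payoff=0.0000 vs cont=3.2719 → 3.2719 [wait]  ⇒ S*(1)=-
t_0: node(0,0) S=65.7700 payoff=0.7500 vs cont=5.9921 → 5.9921 [wait]  ⇒ S*(0)=-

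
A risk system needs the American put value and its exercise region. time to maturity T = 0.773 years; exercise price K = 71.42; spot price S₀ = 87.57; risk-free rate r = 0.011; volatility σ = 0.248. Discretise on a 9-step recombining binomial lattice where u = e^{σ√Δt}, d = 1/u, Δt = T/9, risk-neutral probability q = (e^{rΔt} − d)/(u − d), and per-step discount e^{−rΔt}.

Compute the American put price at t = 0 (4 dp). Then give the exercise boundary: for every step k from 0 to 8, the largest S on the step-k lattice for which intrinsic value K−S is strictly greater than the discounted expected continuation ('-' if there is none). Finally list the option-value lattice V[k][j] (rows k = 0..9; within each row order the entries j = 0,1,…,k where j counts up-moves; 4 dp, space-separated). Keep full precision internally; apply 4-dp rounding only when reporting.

price = 1.4608
boundary = - - - - - - 56.6195 60.8879 65.4780
tree:
1.4608
2.2965 0.5880
3.5392 0.9989 0.1585
5.3256 1.6744 0.2930 0.0179
7.7836 2.7604 0.5397 0.0351 0.0000
10.9751 4.4548 0.9903 0.0687 0.0000 0.0000
14.8005 6.9881 1.8091 0.1343 0.0000 0.0000 0.0000
18.7697 10.5321 3.2882 0.2628 0.0000 0.0000 0.0000 0.0000
22.4606 14.8005 5.9420 0.5141 0.0000 0.0000 0.0000 0.0000 0.0000
25.8928 18.7697 10.5321 1.0057 0.0000 0.0000 0.0000 0.0000 0.0000 0.0000

Δt=0.08589, u=1.07539, d=0.92990, q=0.48833, disc=e^(-rΔt)=0.99906
k=9 terminal: V=max(K-S,0) → 25.8928 18.7697 10.5321 1.0057 0.0000 0.0000 0.0000 0.0000 0.0000 0.0000
k=8: j=0 S=48.9594 intr=22.4606 cont=22.3932 V=22.4606[EX]; j=1 S=56.6195 intr=14.8005 cont=14.7331 V=14.8005[EX]; j=2 S=65.4780 intr=5.9420 cont=5.8745 V=5.9420[EX]; j=3 S=75.7226 intr=0.0000 cont=0.5141 V=0.5141[hold]; j=4 S=87.5700 intr=0.0000 cont=0.0000 V=0.0000[hold]; j=5 S=101.2710 intr=0.0000 cont=0.0000 V=0.0000[hold]; j=6 S=117.1157 intr=0.0000 cont=0.0000 V=0.0000[hold]; j=7 S=135.4393 intr=0.0000 cont=0.0000 V=0.0000[hold]; j=8 S=156.6299 intr=0.0000 cont=0.0000 V=0.0000[hold]  S*(8)=65.4780
k=7: j=0 S=52.6503 intr=18.7697 cont=18.7022 V=18.7697[EX]; j=1 S=60.8879 intr=10.5321 cont=10.4647 V=10.5321[EX]; j=2 S=70.4143 intr=1.0057 cont=3.2882 V=3.2882[hold]; j=3 S=81.4311 intr=0.0000 cont=0.2628 V=0.2628[hold]; j=4 S=94.1717 intr=0.0000 cont=0.0000 V=0.0000[hold]; j=5 S=108.9056 intr=0.0000 cont=0.0000 V=0.0000[hold]; j=6 S=125.9447 intr=0.0000 cont=0.0000 V=0.0000[hold]; j=7 S=145.6497 intr=0.0000 cont=0.0000 V=0.0000[hold]  S*(7)=60.8879
k=6: j=0 S=56.6195 intr=14.8005 cont=14.7331 V=14.8005[EX]; j=1 S=65.4780 intr=5.9420 cont=6.9881 V=6.9881[hold]; j=2 S=75.7226 intr=0.0000 cont=1.8091 V=1.8091[hold]; j=3 S=87.5700 intr=0.0000 cont=0.1343 V=0.1343[hold]; j=4 S=101.2710 intr=0.0000 cont=0.0000 V=0.0000[hold]; j=5 S=117.1157 intr=0.0000 cont=0.0000 V=0.0000[hold]; j=6 S=135.4393 intr=0.0000 cont=0.0000 V=0.0000[hold]  S*(6)=56.6195
k=5: j=0 S=60.8879 intr=10.5321 cont=10.9751 V=10.9751[hold]; j=1 S=70.4143 intr=1.0057 cont=4.4548 V=4.4548[hold]; j=2 S=81.4311 intr=0.0000 cont=0.9903 V=0.9903[hold]; j=3 S=94.1717 intr=0.0000 cont=0.0687 V=0.0687[hold]; j=4 S=108.9056 intr=0.0000 cont=0.0000 V=0.0000[hold]; j=5 S=125.9447 intr=0.0000 cont=0.0000 V=0.0000[hold]  S*(5)=-
k=4: j=0 S=65.4780 intr=5.9420 cont=7.7836 V=7.7836[hold]; j=1 S=75.7226 intr=0.0000 cont=2.7604 V=2.7604[hold]; j=2 S=87.5700 intr=0.0000 cont=0.5397 V=0.5397[hold]; j=3 S=101.2710 intr=0.0000 cont=0.0351 V=0.0351[hold]; j=4 S=117.1157 intr=0.0000 cont=0.0000 V=0.0000[hold]  S*(4)=-
k=3: j=0 S=70.4143 intr=1.0057 cont=5.3256 V=5.3256[hold]; j=1 S=81.4311 intr=0.0000 cont=1.6744 V=1.6744[hold]; j=2 S=94.1717 intr=0.0000 cont=0.2930 V=0.2930[hold]; j=3 S=108.9056 intr=0.0000 cont=0.0179 V=0.0179[hold]  S*(3)=-
k=2: j=0 S=75.7226 intr=0.0000 cont=3.5392 V=3.5392[hold]; j=1 S=87.5700 intr=0.0000 cont=0.9989 V=0.9989[hold]; j=2 S=101.2710 intr=0.0000 cont=0.1585 V=0.1585[hold]  S*(2)=-
k=1: j=0 S=81.4311 intr=0.0000 cont=2.2965 V=2.2965[hold]; j=1 S=94.1717 intr=0.0000 cont=0.5880 V=0.5880[hold]  S*(1)=-
k=0: j=0 S=87.5700 intr=0.0000 cont=1.4608 V=1.4608[hold]  S*(0)=-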